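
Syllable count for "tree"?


Word: "tree"
Syllable breakdown: tree
Counting: 1 part
= 1 syllable


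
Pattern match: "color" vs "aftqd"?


Pattern of "color": [0, 1, 2, 1, 3]
Pattern of "aftqd": [0, 1, 2, 3, 4]
Patterns do not match
Same pattern = No


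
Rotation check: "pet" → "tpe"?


Word: "pet", Candidate: "tpe"
Method: check if candidate is substring of word+word
"petpet" contains "tpe"? Yes
Is rotation = Yes


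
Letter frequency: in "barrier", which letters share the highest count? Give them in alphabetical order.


Word: "barrier"
Letter counts:
  'a': 1
  'b': 1
  'e': 1
  'i': 1
  'r': 3
Maximum count = 3
Most frequent = 'r' (3 times each)


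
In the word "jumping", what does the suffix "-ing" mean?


Suffix: -ing
As in: jumping -> jump + -ing
Meaning = present participle


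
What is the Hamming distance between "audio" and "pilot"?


Comparing character by character (same length = 5):
  Pos 0: 'a' vs 'p' !=
  Pos 1: 'u' vs 'i' !=
  Pos 2: 'd' vs 'l' !=
  Pos 3: 'i' vs 'o' !=
  Pos 4: 'o' vs 't' !=
Hamming distance = 5


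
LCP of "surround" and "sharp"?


Word 1: "surround"
Word 2: "sharp"
Comparing from start:
  Pos 0: 's' == 's'
  Pos 1: 'u' != 'h' (stop)
LCP = "s" (length 1)


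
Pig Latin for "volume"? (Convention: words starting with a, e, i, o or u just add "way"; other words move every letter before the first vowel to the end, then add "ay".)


Word: "volume"
Starts with consonant(s) → move to end, add 'ay'
Consonant cluster: "v"
Pig Latin = "olumevay"


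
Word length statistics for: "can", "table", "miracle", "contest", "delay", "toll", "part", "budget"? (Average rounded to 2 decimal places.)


Lengths: "can"=3, "table"=5, "miracle"=7, "contest"=7, "delay"=5, "toll"=4, "part"=4, "budget"=6
Sum = 41, Count = 8
Average = 41/8 = 5.13
= avg=5.13, min=3, max=7


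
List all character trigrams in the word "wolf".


Word: "wolf" (length 4)
Number of trigrams = 4 - 3 + 1 = 2
  Position 0: "wol"
  Position 1: "olf"
Trigrams = "wol", "olf"


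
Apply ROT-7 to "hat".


Word: "hat"
Shift: 7
Each letter → (letter + shift) mod 26:
  'h' (7) + 7 = 14 → 'o'
  'a' (0) + 7 = 7 → 'h'
  't' (19) + 7 = 0 → 'a'
Result = "oha"


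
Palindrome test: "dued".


Word: "dued"
Reversed: "deud"
Forward == Backward? dued != deud
Palindrome = No


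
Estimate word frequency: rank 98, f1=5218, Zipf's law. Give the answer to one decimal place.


Zipf's law: f(r) = f(1) / r
f(1) = 5218
f(98) = 5218 / 98
= 53.2 occurrences


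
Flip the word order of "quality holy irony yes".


Original: "quality holy irony yes"
Words (1..n): quality | holy | irony | yes
Reversed (n..1): yes | irony | holy | quality
Result = "yes irony holy quality"


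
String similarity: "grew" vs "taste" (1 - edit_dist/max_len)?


Word 1: "grew" (length 4)
Word 2: "taste" (length 5)
One optimal edit sequence:
  1. insert 't'  (+1)
  2. substitute 'g' -> 'a'  (+1)
  3. substitute 'r' -> 's'  (+1)
  4. substitute 'e' -> 't'  (+1)
  5. substitute 'w' -> 'e'  (+1)
Edit distance = 5
Max length = max(4, 5) = 5
Similarity = 1 - 5/5
= 0.0000


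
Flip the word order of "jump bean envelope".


Original: "jump bean envelope"
Words (1..n): jump | bean | envelope
Reversed (n..1): envelope | bean | jump
Result = "envelope bean jump"


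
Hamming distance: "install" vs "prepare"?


Comparing character by character (same length = 7):
  Pos 0: 'i' vs 'p' !=
  Pos 1: 'n' vs 'r' !=
  Pos 2: 's' vs 'e' !=
  Pos 3: 't' vs 'p' !=
  Pos 4: 'a' vs 'a' =
  Pos 5: 'l' vs 'r' !=
  Pos 6: 'l' vs 'e' !=
Hamming distance = 6


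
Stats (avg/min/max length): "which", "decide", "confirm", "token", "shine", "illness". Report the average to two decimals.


Lengths: "which"=5, "decide"=6, "confirm"=7, "token"=5, "shine"=5, "illness"=7
Sum = 35, Count = 6
Average = 35/6 = 5.83
= avg=5.83, min=5, max=7


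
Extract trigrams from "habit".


Word: "habit" (length 5)
Number of trigrams = 5 - 3 + 1 = 3
  Position 0: "hab"
  Position 1: "abi"
  Position 2: "bit"
Trigrams = "hab", "abi", "bit"


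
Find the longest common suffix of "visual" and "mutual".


Word 1: "visual"
Word 2: "mutual"
Comparing from end:
  Pos -1: 'l' == 'l'
  Pos -2: 'a' == 'a'
  Pos -3: 'u' == 'u'
  Pos -4: 's' != 't' (stop)
LCS = "ual" (length 3)


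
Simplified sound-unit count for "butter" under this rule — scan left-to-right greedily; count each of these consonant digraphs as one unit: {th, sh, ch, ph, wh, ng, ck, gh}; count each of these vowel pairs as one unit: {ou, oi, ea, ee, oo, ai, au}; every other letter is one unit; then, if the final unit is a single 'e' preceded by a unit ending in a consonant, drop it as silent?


Word: "butter" (6 letters)
Left-to-right scan:
  (1) 'b' (letter)
  (2) 'u' (letter)
  (3) 't' (letter)
  (4) 't' (letter)
  (5) 'e' (letter)
  (6) 'r' (letter)
Units from scan: 6
Sound units = 6 units


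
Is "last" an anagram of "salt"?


Word 1: "salt" → sorted: alst
Word 2: "last" → sorted: alst
Same letters? alst == alst
Anagram = Yes


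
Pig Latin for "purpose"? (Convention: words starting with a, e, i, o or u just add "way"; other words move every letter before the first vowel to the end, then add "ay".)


Word: "purpose"
Starts with consonant(s) → move to end, add 'ay'
Consonant cluster: "p"
Pig Latin = "urposepay"


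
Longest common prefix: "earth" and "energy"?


Word 1: "earth"
Word 2: "energy"
Comparing from start:
  Pos 0: 'e' == 'e'
  Pos 1: 'a' != 'n' (stop)
LCP = "e" (length 1)


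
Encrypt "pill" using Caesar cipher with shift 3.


Word: "pill"
Shift: 3
Each letter → (letter + shift) mod 26:
  'p' (15) + 3 = 18 → 's'
  'i' (8) + 3 = 11 → 'l'
  'l' (11) + 3 = 14 → 'o'
  'l' (11) + 3 = 14 → 'o'
Result = "sloo"


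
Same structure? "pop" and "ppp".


Pattern of "pop": [0, 1, 0]
Pattern of "ppp": [0, 0, 0]
Patterns do not match
Same pattern = No


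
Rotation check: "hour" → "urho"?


Word: "hour", Candidate: "urho"
Method: check if candidate is substring of word+word
"hourhour" contains "urho"? Yes
Is rotation = Yes


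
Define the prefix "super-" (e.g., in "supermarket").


Prefix: super-
Example: supermarket = super- + market
Meaning = above / beyond


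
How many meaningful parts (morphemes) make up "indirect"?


Word: "indirect"
Morphemes: in- | direct
Each morpheme carries meaning
= 2 morphemes


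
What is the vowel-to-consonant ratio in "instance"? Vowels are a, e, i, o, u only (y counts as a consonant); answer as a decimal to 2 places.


Word: "instance"
Vowels (a,e,i,o,u): 3
Consonants: 5
Ratio = 3/5
= 0.60


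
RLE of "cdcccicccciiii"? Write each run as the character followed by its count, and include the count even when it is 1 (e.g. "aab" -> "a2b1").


String: "cdcccicccciiii"
Scanning for consecutive runs:
  'c' x 1
  'd' x 1
  'c' x 3
  'i' x 1
  'c' x 4
  'i' x 4
RLE = "c1d1c3i1c4i4"


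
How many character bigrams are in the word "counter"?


Word: "counter" (length 7)
Number of 2-grams = length - 2 + 1 = 7 - 2 + 1
= 6


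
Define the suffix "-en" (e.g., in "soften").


Suffix: -en
Example: soften = soft + -en
Meaning = to make / become


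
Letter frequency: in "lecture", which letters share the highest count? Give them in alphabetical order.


Word: "lecture"
Letter counts:
  'c': 1
  'e': 2
  'l': 1
  'r': 1
  't': 1
  'u': 1
Maximum count = 2
Most frequent = 'e' (2 times each)


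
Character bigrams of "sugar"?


Word: "sugar" (length 5)
Number of bigrams = 5 - 2 + 1 = 4
  Position 0: "su"
  Position 1: "ug"
  Position 2: "ga"
  Position 3: "ar"
Bigrams = "su", "ug", "ga", "ar"


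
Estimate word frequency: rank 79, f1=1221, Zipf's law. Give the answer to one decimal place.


Zipf's law: f(r) = f(1) / r
f(1) = 1221
f(79) = 1221 / 79
= 15.5 occurrences


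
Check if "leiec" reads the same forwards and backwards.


Word: "leiec"
Reversed: "ceiel"
Forward == Backward? leiec != ceiel
Palindrome = No


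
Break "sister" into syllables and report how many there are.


Word: "sister"
Syllable breakdown: sis / ter
Counting: 2 parts
= 2 syllables


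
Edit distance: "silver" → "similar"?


Word 1: "silver" (length 6)
Word 2: "similar" (length 7)
One optimal edit sequence (insert/delete/substitute each cost 1):
  1. keep 's'
  2. keep 'i'
  3. insert 'm'  (+1)
  4. substitute 'l' -> 'i'  (+1)
  5. substitute 'v' -> 'l'  (+1)
  6. substitute 'e' -> 'a'  (+1)
  7. keep 'r'
Total edit operations: 4
Edit distance = 4


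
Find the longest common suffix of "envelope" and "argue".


Word 1: "envelope"
Word 2: "argue"
Comparing from end:
  Pos -1: 'e' == 'e'
  Pos -2: 'p' != 'u' (stop)
LCS = "e" (length 1)


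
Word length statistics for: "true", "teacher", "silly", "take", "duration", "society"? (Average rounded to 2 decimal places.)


Lengths: "true"=4, "teacher"=7, "silly"=5, "take"=4, "duration"=8, "society"=7
Sum = 35, Count = 6
Average = 35/6 = 5.83
= avg=5.83, min=4, max=8


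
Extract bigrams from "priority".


Word: "priority" (length 8)
Number of bigrams = 8 - 2 + 1 = 7
  Position 0: "pr"
  Position 1: "ri"
  Position 2: "io"
  Position 3: "or"
  Position 4: "ri"
  Position 5: "it"
  Position 6: "ty"
Bigrams = "pr", "ri", "io", "or", "ri", "it", "ty"


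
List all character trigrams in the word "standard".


Word: "standard" (length 8)
Number of trigrams = 8 - 3 + 1 = 6
  Position 0: "sta"
  Position 1: "tan"
  Position 2: "and"
  Position 3: "nda"
  Position 4: "dar"
  Position 5: "ard"
Trigrams = "sta", "tan", "and", "nda", "dar", "ard"


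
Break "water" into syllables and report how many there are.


Word: "water"
Syllable breakdown: wa-ter
Counting: 2 parts
= 2 syllables


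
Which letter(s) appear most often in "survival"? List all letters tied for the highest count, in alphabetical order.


Word: "survival"
Letter counts:
  'a': 1
  'i': 1
  'l': 1
  'r': 1
  's': 1
  'u': 1
  'v': 2
Maximum count = 2
Most frequent = 'v' (2 times each)


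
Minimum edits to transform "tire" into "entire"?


Word 1: "tire" (length 4)
Word 2: "entire" (length 6)
One optimal edit sequence (insert/delete/substitute each cost 1):
  1. insert 'e'  (+1)
  2. insert 'n'  (+1)
  3. keep 't'
  4. keep 'i'
  5. keep 'r'
  6. keep 'e'
Total edit operations: 2
Edit distance = 2


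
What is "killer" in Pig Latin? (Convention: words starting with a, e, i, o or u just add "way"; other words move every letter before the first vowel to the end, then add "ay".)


Word: "killer"
Starts with consonant(s) → move to end, add 'ay'
Consonant cluster: "k"
Pig Latin = "illerkay"


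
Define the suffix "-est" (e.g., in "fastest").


Suffix: -est
Example: fastest = fast + -est
Meaning = most


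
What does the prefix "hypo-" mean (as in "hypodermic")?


Prefix: hypo-
Example: hypodermic (hypo- + dermic)
Meaning = under / below normal


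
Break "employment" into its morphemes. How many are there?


Word: "employment"
Morphemes: employ | -ment
Each morpheme carries meaning
= 2 morphemes


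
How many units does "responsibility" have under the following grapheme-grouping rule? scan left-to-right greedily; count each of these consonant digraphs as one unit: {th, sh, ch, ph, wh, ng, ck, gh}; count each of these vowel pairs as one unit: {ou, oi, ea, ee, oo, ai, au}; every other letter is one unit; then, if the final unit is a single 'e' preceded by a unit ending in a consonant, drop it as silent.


Word: "responsibility" (14 letters)
Left-to-right scan:
  [1] 'r' (letter)
  [2] 'e' (letter)
  [3] 's' (letter)
  [4] 'p' (letter)
  [5] 'o' (letter)
  [6] 'n' (letter)
  [7] 's' (letter)
  [8] 'i' (letter)
  [9] 'b' (letter)
  [10] 'i' (letter)
  [11] 'l' (letter)
  [12] 'i' (letter)
  [13] 't' (letter)
  [14] 'y' (letter)
Units from scan: 14
Sound units = 14 units


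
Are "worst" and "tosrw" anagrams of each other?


Word 1: "worst" → sorted: orstw
Word 2: "tosrw" → sorted: orstw
Same letters? orstw == orstw
Anagram = Yes


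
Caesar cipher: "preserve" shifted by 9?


Word: "preserve"
Shift: 9
Each letter → (letter + shift) mod 26:
  'p' (15) + 9 = 24 → 'y'
  'r' (17) + 9 = 0 → 'a'
  'e' (4) + 9 = 13 → 'n'
  's' (18) + 9 = 1 → 'b'
  'e' (4) + 9 = 13 → 'n'
  'r' (17) + 9 = 0 → 'a'
  'v' (21) + 9 = 4 → 'e'
  'e' (4) + 9 = 13 → 'n'
Result = "yanbnaen"


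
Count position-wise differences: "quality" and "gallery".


Comparing character by character (same length = 7):
  Pos 0: 'q' vs 'g' !=
  Pos 1: 'u' vs 'a' !=
  Pos 2: 'a' vs 'l' !=
  Pos 3: 'l' vs 'l' =
  Pos 4: 'i' vs 'e' !=
  Pos 5: 't' vs 'r' !=
  Pos 6: 'y' vs 'y' =
Hamming distance = 5


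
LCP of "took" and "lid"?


Word 1: "took"
Word 2: "lid"
Comparing from start:
  Pos 0: 't' != 'l' (stop)
LCP = "" (length 0)


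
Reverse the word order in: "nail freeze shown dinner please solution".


Original: "nail freeze shown dinner please solution"
Words (1..n): nail | freeze | shown | dinner | please | solution
Reversed (n..1): solution | please | dinner | shown | freeze | nail
Result = "solution please dinner shown freeze nail"


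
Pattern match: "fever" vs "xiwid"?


Pattern of "fever": [0, 1, 2, 1, 3]
Pattern of "xiwid": [0, 1, 2, 1, 3]
Patterns match
Same pattern = Yes


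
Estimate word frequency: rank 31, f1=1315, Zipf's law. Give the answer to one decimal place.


Zipf's law: f(r) = f(1) / r
f(1) = 1315
f(31) = 1315 / 31
= 42.4 occurrences


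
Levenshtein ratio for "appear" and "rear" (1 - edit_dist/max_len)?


Word 1: "appear" (length 6)
Word 2: "rear" (length 4)
One optimal edit sequence:
  1. delete 'a'  (+1)
  2. delete 'p'  (+1)
  3. substitute 'p' -> 'r'  (+1)
  4. keep 'e'
  5. keep 'a'
  6. keep 'r'
Edit distance = 3
Max length = max(6, 4) = 6
Similarity = 1 - 3/6
= 0.5000


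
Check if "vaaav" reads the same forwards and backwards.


Word: "vaaav"
Reversed: "vaaav"
Forward == Backward? vaaav == vaaav
Palindrome = Yes


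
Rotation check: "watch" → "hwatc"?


Word: "watch", Candidate: "hwatc"
Method: check if candidate is substring of word+word
"watchwatch" contains "hwatc"? Yes
Is rotation = Yes


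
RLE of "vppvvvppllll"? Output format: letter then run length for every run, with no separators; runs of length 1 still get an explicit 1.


String: "vppvvvppllll"
Scanning for consecutive runs:
  'v' x 1
  'p' x 2
  'v' x 3
  'p' x 2
  'l' x 4
RLE = "v1p2v3p2l4"


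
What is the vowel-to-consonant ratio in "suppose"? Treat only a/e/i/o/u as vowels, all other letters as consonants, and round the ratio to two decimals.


Word: "suppose"
Vowels (a,e,i,o,u): 3
Consonants: 4
Ratio = 3/4
= 0.75


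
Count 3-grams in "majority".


Word: "majority" (length 8)
Number of 3-grams = length - 3 + 1 = 8 - 3 + 1
= 6


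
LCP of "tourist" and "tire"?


Word 1: "tourist"
Word 2: "tire"
Comparing from start:
  Pos 0: 't' == 't'
  Pos 1: 'o' != 'i' (stop)
LCP = "t" (length 1)


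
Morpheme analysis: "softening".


Word: "softening"
Morphemes: soft / -en / -ing
Each morpheme carries meaning
= 3 morphemes


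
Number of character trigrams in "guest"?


Word: "guest" (length 5)
Number of 3-grams = length - 3 + 1 = 5 - 3 + 1
= 3


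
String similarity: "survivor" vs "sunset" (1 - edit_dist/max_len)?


Word 1: "survivor" (length 8)
Word 2: "sunset" (length 6)
One optimal edit sequence:
  1. keep 's'
  2. keep 'u'
  3. delete 'r'  (+1)
  4. delete 'v'  (+1)
  5. substitute 'i' -> 'n'  (+1)
  6. substitute 'v' -> 's'  (+1)
  7. substitute 'o' -> 'e'  (+1)
  8. substitute 'r' -> 't'  (+1)
Edit distance = 6
Max length = max(8, 6) = 8
Similarity = 1 - 6/8
= 0.2500


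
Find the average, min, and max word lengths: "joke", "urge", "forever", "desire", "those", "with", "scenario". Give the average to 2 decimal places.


Lengths: "joke"=4, "urge"=4, "forever"=7, "desire"=6, "those"=5, "with"=4, "scenario"=8
Sum = 38, Count = 7
Average = 38/7 = 5.43
= avg=5.43, min=4, max=8


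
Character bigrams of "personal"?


Word: "personal" (length 8)
Number of bigrams = 8 - 2 + 1 = 7
  Position 0: "pe"
  Position 1: "er"
  Position 2: "rs"
  Position 3: "so"
  Position 4: "on"
  Position 5: "na"
  Position 6: "al"
Bigrams = "pe", "er", "rs", "so", "on", "na", "al"


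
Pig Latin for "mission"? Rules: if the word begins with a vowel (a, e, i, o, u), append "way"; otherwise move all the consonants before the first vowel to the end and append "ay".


Word: "mission"
Starts with consonant(s) → move to end, add 'ay'
Consonant cluster: "m"
Pig Latin = "issionmay"


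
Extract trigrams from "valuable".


Word: "valuable" (length 8)
Number of trigrams = 8 - 3 + 1 = 6
  Position 0: "val"
  Position 1: "alu"
  Position 2: "lua"
  Position 3: "uab"
  Position 4: "abl"
  Position 5: "ble"
Trigrams = "val", "alu", "lua", "uab", "abl", "ble"


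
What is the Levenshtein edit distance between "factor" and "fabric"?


Word 1: "factor" (length 6)
Word 2: "fabric" (length 6)
One optimal edit sequence (insert/delete/substitute each cost 1):
  1. keep 'f'
  2. keep 'a'
  3. substitute 'c' -> 'b'  (+1)
  4. substitute 't' -> 'r'  (+1)
  5. substitute 'o' -> 'i'  (+1)
  6. substitute 'r' -> 'c'  (+1)
Total edit operations: 4
Edit distance = 4


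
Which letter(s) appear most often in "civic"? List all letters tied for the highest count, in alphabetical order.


Word: "civic"
Letter counts:
  'c': 2
  'i': 2
  'v': 1
Maximum count = 2
Most frequent = 'c', 'i' (2 times each)


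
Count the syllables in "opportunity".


Word: "opportunity"
Syllable breakdown: op-por-tu-ni-ty
Counting: 5 parts
= 5 syllables


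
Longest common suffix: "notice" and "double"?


Word 1: "notice"
Word 2: "double"
Comparing from end:
  Pos -1: 'e' == 'e'
  Pos -2: 'c' != 'l' (stop)
LCS = "e" (length 1)


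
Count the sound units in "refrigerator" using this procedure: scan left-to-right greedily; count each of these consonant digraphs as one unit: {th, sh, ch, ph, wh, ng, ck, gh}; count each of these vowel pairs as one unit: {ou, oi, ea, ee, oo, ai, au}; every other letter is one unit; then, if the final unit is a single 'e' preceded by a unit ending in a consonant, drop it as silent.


Word: "refrigerator" (12 letters)
Left-to-right scan:
  1. 'r' (letter)
  2. 'e' (letter)
  3. 'f' (letter)
  4. 'r' (letter)
  5. 'i' (letter)
  6. 'g' (letter)
  7. 'e' (letter)
  8. 'r' (letter)
  9. 'a' (letter)
  10. 't' (letter)
  11. 'o' (letter)
  12. 'r' (letter)
Units from scan: 12
Sound units = 12 units


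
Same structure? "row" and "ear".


Pattern of "row": [0, 1, 2]
Pattern of "ear": [0, 1, 2]
Patterns match
Same pattern = Yes


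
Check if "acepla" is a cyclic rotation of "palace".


Word: "palace", Candidate: "acepla"
Method: check if candidate is substring of word+word
"palacepalace" contains "acepla"? No
Is rotation = No


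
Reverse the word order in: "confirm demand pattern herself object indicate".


Original: "confirm demand pattern herself object indicate"
Words (1..n): confirm | demand | pattern | herself | object | indicate
Reversed (n..1): indicate | object | herself | pattern | demand | confirm
Result = "indicate object herself pattern demand confirm"


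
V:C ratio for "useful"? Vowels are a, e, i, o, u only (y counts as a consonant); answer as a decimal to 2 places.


Word: "useful"
Vowels (a,e,i,o,u): 3
Consonants: 3
Ratio = 3/3
= 1.00


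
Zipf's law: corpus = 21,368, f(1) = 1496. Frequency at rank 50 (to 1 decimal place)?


Zipf's law: f(r) = f(1) / r
f(1) = 1496
f(50) = 1496 / 50
= 29.9 occurrences


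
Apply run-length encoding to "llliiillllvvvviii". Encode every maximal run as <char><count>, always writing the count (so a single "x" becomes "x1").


String: "llliiillllvvvviii"
Scanning for consecutive runs:
  'l' x 3
  'i' x 3
  'l' x 4
  'v' x 4
  'i' x 3
RLE = "l3i3l4v4i3"


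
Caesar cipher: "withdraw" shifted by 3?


Word: "withdraw"
Shift: 3
Each letter → (letter + shift) mod 26:
  'w' (22) + 3 = 25 → 'z'
  'i' (8) + 3 = 11 → 'l'
  't' (19) + 3 = 22 → 'w'
  'h' (7) + 3 = 10 → 'k'
  'd' (3) + 3 = 6 → 'g'
  'r' (17) + 3 = 20 → 'u'
  'a' (0) + 3 = 3 → 'd'
  'w' (22) + 3 = 25 → 'z'
Result = "zlwkgudz"


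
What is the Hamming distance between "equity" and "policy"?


Comparing character by character (same length = 6):
  Pos 0: 'e' vs 'p' !=
  Pos 1: 'q' vs 'o' !=
  Pos 2: 'u' vs 'l' !=
  Pos 3: 'i' vs 'i' =
  Pos 4: 't' vs 'c' !=
  Pos 5: 'y' vs 'y' =
Hamming distance = 4


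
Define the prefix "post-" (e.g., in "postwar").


Prefix: post-
Example: postwar = post- + war
Meaning = after


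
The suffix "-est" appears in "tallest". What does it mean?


Suffix: -est
Example: tallest = tall + -est
Meaning = most


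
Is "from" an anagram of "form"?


Word 1: "form" → sorted: fmor
Word 2: "from" → sorted: fmor
Same letters? fmor == fmor
Anagram = Yes


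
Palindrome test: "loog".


Word: "loog"
Reversed: "gool"
Forward == Backward? loog != gool
Palindrome = No


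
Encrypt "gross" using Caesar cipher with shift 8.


Word: "gross"
Shift: 8
Each letter → (letter + shift) mod 26:
  'g' (6) + 8 = 14 → 'o'
  'r' (17) + 8 = 25 → 'z'
  'o' (14) + 8 = 22 → 'w'
  's' (18) + 8 = 0 → 'a'
  's' (18) + 8 = 0 → 'a'
Result = "ozwaa"


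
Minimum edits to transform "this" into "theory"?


Word 1: "this" (length 4)
Word 2: "theory" (length 6)
One optimal edit sequence (insert/delete/substitute each cost 1):
  1. keep 't'
  2. keep 'h'
  3. insert 'e'  (+1)
  4. insert 'o'  (+1)
  5. substitute 'i' -> 'r'  (+1)
  6. substitute 's' -> 'y'  (+1)
Total edit operations: 4
Edit distance = 4


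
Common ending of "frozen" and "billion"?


Word 1: "frozen"
Word 2: "billion"
Comparing from end:
  Pos -1: 'n' == 'n'
  Pos -2: 'e' != 'o' (stop)
LCS = "n" (length 1)


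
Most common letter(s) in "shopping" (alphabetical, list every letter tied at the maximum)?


Word: "shopping"
Letter counts:
  'g': 1
  'h': 1
  'i': 1
  'n': 1
  'o': 1
  'p': 2
  's': 1
Maximum count = 2
Most frequent = 'p' (2 times each)


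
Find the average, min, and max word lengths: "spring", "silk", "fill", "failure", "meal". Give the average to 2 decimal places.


Lengths: "spring"=6, "silk"=4, "fill"=4, "failure"=7, "meal"=4
Sum = 25, Count = 5
Average = 25/5 = 5.00
= avg=5.00, min=4, max=7


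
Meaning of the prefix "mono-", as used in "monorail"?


Prefix: mono-
As in: monorail -> mono- + rail
Meaning = one


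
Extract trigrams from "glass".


Word: "glass" (length 5)
Number of trigrams = 5 - 3 + 1 = 3
  Position 0: "gla"
  Position 1: "las"
  Position 2: "ass"
Trigrams = "gla", "las", "ass"


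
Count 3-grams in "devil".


Word: "devil" (length 5)
Number of 3-grams = length - 3 + 1 = 5 - 3 + 1
= 3


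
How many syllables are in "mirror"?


Word: "mirror"
Syllable breakdown: mir | ror
Counting: 2 parts
= 2 syllables


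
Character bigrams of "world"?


Word: "world" (length 5)
Number of bigrams = 5 - 2 + 1 = 4
  Position 0: "wo"
  Position 1: "or"
  Position 2: "rl"
  Position 3: "ld"
Bigrams = "wo", "or", "rl", "ld"


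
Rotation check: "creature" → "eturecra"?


Word: "creature", Candidate: "eturecra"
Method: check if candidate is substring of word+word
"creaturecreature" contains "eturecra"? No
Is rotation = No


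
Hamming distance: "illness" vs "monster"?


Comparing character by character (same length = 7):
  Pos 0: 'i' vs 'm' !=
  Pos 1: 'l' vs 'o' !=
  Pos 2: 'l' vs 'n' !=
  Pos 3: 'n' vs 's' !=
  Pos 4: 'e' vs 't' !=
  Pos 5: 's' vs 'e' !=
  Pos 6: 's' vs 'r' !=
Hamming distance = 7


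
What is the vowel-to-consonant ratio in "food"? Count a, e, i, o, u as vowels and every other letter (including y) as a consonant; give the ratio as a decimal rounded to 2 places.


Word: "food"
Vowels (a,e,i,o,u): 2
Consonants: 2
Ratio = 2/2
= 1.00


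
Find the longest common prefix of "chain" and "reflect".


Word 1: "chain"
Word 2: "reflect"
Comparing from start:
  Pos 0: 'c' != 'r' (stop)
LCP = "" (length 0)


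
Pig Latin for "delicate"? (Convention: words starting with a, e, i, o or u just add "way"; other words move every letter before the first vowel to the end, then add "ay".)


Word: "delicate"
Starts with consonant(s) → move to end, add 'ay'
Consonant cluster: "d"
Pig Latin = "elicateday"


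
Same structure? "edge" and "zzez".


Pattern of "edge": [0, 1, 2, 0]
Pattern of "zzez": [0, 0, 1, 0]
Patterns do not match
Same pattern = No


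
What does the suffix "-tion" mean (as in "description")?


Suffix: -tion
As in: description -> describe + -tion, with a spelling change
Meaning = act or process


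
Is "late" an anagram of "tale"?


Word 1: "tale" → sorted: aelt
Word 2: "late" → sorted: aelt
Same letters? aelt == aelt
Anagram = Yes


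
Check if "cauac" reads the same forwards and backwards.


Word: "cauac"
Reversed: "cauac"
Forward == Backward? cauac == cauac
Palindrome = Yes


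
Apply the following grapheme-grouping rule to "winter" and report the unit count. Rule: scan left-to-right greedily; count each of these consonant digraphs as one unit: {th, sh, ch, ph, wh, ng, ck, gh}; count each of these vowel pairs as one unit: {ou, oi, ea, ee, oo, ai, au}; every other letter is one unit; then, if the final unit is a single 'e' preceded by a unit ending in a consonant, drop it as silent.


Word: "winter" (6 letters)
Left-to-right scan:
  1. 'w' (letter)
  2. 'i' (letter)
  3. 'n' (letter)
  4. 't' (letter)
  5. 'e' (letter)
  6. 'r' (letter)
Units from scan: 6
Sound units = 6 units


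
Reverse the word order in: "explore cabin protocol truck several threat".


Original: "explore cabin protocol truck several threat"
Words (1..n): explore | cabin | protocol | truck | several | threat
Reversed (n..1): threat | several | truck | protocol | cabin | explore
Result = "threat several truck protocol cabin explore"


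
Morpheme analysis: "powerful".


Word: "powerful"
Morphemes: power / -ful
Each morpheme carries meaning
= 2 morphemes


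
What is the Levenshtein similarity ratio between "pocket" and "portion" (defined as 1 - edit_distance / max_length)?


Word 1: "pocket" (length 6)
Word 2: "portion" (length 7)
One optimal edit sequence:
  1. keep 'p'
  2. keep 'o'
  3. insert 'r'  (+1)
  4. substitute 'c' -> 't'  (+1)
  5. substitute 'k' -> 'i'  (+1)
  6. substitute 'e' -> 'o'  (+1)
  7. substitute 't' -> 'n'  (+1)
Edit distance = 5
Max length = max(6, 7) = 7
Similarity = 1 - 5/7
= 0.2857


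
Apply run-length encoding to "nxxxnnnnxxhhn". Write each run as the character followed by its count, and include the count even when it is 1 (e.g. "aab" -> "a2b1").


String: "nxxxnnnnxxhhn"
Scanning for consecutive runs:
  'n' x 1
  'x' x 3
  'n' x 4
  'x' x 2
  'h' x 2
  'n' x 1
RLE = "n1x3n4x2h2n1"


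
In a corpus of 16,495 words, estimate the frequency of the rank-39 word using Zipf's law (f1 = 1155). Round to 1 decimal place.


Zipf's law: f(r) = f(1) / r
f(1) = 1155
f(39) = 1155 / 39
= 29.6 occurrences


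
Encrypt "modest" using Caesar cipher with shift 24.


Word: "modest"
Shift: 24
Each letter → (letter + shift) mod 26:
  'm' (12) + 24 = 10 → 'k'
  'o' (14) + 24 = 12 → 'm'
  'd' (3) + 24 = 1 → 'b'
  'e' (4) + 24 = 2 → 'c'
  's' (18) + 24 = 16 → 'q'
  't' (19) + 24 = 17 → 'r'
Result = "kmbcqr"


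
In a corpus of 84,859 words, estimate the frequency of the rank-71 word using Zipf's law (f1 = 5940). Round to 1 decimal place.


Zipf's law: f(r) = f(1) / r
f(1) = 5940
f(71) = 5940 / 71
= 83.7 occurrences


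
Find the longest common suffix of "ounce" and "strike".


Word 1: "ounce"
Word 2: "strike"
Comparing from end:
  Pos -1: 'e' == 'e'
  Pos -2: 'c' != 'k' (stop)
LCS = "e" (length 1)


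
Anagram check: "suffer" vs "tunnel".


Word 1: "suffer" → sorted: effrsu
Word 2: "tunnel" → sorted: elnntu
Same letters? effrsu != elnntu
Anagram = No


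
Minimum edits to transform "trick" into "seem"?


Word 1: "trick" (length 5)
Word 2: "seem" (length 4)
One optimal edit sequence (insert/delete/substitute each cost 1):
  1. delete 't'  (+1)
  2. substitute 'r' -> 's'  (+1)
  3. substitute 'i' -> 'e'  (+1)
  4. substitute 'c' -> 'e'  (+1)
  5. substitute 'k' -> 'm'  (+1)
Total edit operations: 5
Edit distance = 5


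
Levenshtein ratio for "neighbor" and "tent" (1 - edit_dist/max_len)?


Word 1: "neighbor" (length 8)
Word 2: "tent" (length 4)
One optimal edit sequence:
  1. substitute 'n' -> 't'  (+1)
  2. keep 'e'
  3. delete 'i'  (+1)
  4. delete 'g'  (+1)
  5. delete 'h'  (+1)
  6. delete 'b'  (+1)
  7. substitute 'o' -> 'n'  (+1)
  8. substitute 'r' -> 't'  (+1)
Edit distance = 7
Max length = max(8, 4) = 8
Similarity = 1 - 7/8
= 0.1250


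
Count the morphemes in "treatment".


Word: "treatment"
Morphemes: treat / -ment
Each morpheme carries meaning
= 2 morphemes


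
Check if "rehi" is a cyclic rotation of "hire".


Word: "hire", Candidate: "rehi"
Method: check if candidate is substring of word+word
"hirehire" contains "rehi"? Yes
Is rotation = Yes


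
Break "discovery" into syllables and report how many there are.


Word: "discovery"
Syllable breakdown: dis-cov-er-y
Counting: 4 parts
= 4 syllables


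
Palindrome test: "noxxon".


Word: "noxxon"
Reversed: "noxxon"
Forward == Backward? noxxon == noxxon
Palindrome = Yes


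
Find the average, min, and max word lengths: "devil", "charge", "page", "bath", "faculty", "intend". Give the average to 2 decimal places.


Lengths: "devil"=5, "charge"=6, "page"=4, "bath"=4, "faculty"=7, "intend"=6
Sum = 32, Count = 6
Average = 32/6 = 5.33
= avg=5.33, min=4, max=7


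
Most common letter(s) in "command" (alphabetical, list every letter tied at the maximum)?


Word: "command"
Letter counts:
  'a': 1
  'c': 1
  'd': 1
  'm': 2
  'n': 1
  'o': 1
Maximum count = 2
Most frequent = 'm' (2 times each)


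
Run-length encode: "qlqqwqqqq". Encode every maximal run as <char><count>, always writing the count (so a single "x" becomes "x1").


String: "qlqqwqqqq"
Scanning for consecutive runs:
  'q' x 1
  'l' x 1
  'q' x 2
  'w' x 1
  'q' x 4
RLE = "q1l1q2w1q4"


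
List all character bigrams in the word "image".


Word: "image" (length 5)
Number of bigrams = 5 - 2 + 1 = 4
  Position 0: "im"
  Position 1: "ma"
  Position 2: "ag"
  Position 3: "ge"
Bigrams = "im", "ma", "ag", "ge"


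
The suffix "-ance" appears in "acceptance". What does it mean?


Suffix: -ance
Example: acceptance (accept + -ance)
Meaning = state of


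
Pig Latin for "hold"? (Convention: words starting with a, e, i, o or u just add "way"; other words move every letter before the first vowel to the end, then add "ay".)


Word: "hold"
Starts with consonant(s) → move to end, add 'ay'
Consonant cluster: "h"
Pig Latin = "oldhay"


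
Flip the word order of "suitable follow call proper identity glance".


Original: "suitable follow call proper identity glance"
Words (1..n): suitable | follow | call | proper | identity | glance
Reversed (n..1): glance | identity | proper | call | follow | suitable
Result = "glance identity proper call follow suitable"


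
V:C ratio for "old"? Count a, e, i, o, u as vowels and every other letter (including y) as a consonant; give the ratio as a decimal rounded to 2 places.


Word: "old"
Vowels (a,e,i,o,u): 1
Consonants: 2
Ratio = 1/2
= 0.50


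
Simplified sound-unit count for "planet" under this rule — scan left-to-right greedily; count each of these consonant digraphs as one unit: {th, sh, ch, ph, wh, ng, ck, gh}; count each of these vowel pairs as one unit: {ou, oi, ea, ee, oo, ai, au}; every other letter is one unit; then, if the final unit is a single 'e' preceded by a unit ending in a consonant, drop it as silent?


Word: "planet" (6 letters)
Left-to-right scan:
  (1) 'p' (letter)
  (2) 'l' (letter)
  (3) 'a' (letter)
  (4) 'n' (letter)
  (5) 'e' (letter)
  (6) 't' (letter)
Units from scan: 6
Sound units = 6 units


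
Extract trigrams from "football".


Word: "football" (length 8)
Number of trigrams = 8 - 3 + 1 = 6
  Position 0: "foo"
  Position 1: "oot"
  Position 2: "otb"
  Position 3: "tba"
  Position 4: "bal"
  Position 5: "all"
Trigrams = "foo", "oot", "otb", "tba", "bal", "all"


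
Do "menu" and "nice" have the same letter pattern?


Pattern of "menu": [0, 1, 2, 3]
Pattern of "nice": [0, 1, 2, 3]
Patterns match
Same pattern = Yes


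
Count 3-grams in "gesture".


Word: "gesture" (length 7)
Number of 3-grams = length - 3 + 1 = 7 - 3 + 1
= 5


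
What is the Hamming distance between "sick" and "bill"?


Comparing character by character (same length = 4):
  Pos 0: 's' vs 'b' !=
  Pos 1: 'i' vs 'i' =
  Pos 2: 'c' vs 'l' !=
  Pos 3: 'k' vs 'l' !=
Hamming distance = 3


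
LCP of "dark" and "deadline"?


Word 1: "dark"
Word 2: "deadline"
Comparing from start:
  Pos 0: 'd' == 'd'
  Pos 1: 'a' != 'e' (stop)
LCP = "d" (length 1)


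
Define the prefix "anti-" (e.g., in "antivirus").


Prefix: anti-
As in: antivirus -> anti- + virus
Meaning = against


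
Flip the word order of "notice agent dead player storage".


Original: "notice agent dead player storage"
Words (1..n): notice | agent | dead | player | storage
Reversed (n..1): storage | player | dead | agent | notice
Result = "storage player dead agent notice"


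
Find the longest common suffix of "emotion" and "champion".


Word 1: "emotion"
Word 2: "champion"
Comparing from end:
  Pos -1: 'n' == 'n'
  Pos -2: 'o' == 'o'
  Pos -3: 'i' == 'i'
  Pos -4: 't' != 'p' (stop)
LCS = "ion" (length 3)


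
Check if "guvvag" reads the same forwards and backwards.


Word: "guvvag"
Reversed: "gavvug"
Forward == Backward? guvvag != gavvug
Palindrome = No


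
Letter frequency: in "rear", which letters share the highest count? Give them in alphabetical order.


Word: "rear"
Letter counts:
  'a': 1
  'e': 1
  'r': 2
Maximum count = 2
Most frequent = 'r' (2 times each)


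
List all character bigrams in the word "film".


Word: "film" (length 4)
Number of bigrams = 4 - 2 + 1 = 3
  Position 0: "fi"
  Position 1: "il"
  Position 2: "lm"
Bigrams = "fi", "il", "lm"


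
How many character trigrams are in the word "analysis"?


Word: "analysis" (length 8)
Number of 3-grams = length - 3 + 1 = 8 - 3 + 1
= 6


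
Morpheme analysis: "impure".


Word: "impure"
Morphemes: im- / pure
Each morpheme carries meaning
= 2 morphemes


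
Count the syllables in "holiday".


Word: "holiday"
Syllable breakdown: hol-i-day
Counting: 3 parts
= 3 syllables


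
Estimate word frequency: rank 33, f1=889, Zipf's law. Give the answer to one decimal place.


Zipf's law: f(r) = f(1) / r
f(1) = 889
f(33) = 889 / 33
= 26.9 occurrences


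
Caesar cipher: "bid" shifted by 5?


Word: "bid"
Shift: 5
Each letter → (letter + shift) mod 26:
  'b' (1) + 5 = 6 → 'g'
  'i' (8) + 5 = 13 → 'n'
  'd' (3) + 5 = 8 → 'i'
Result = "gni"


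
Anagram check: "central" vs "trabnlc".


Word 1: "central" → sorted: acelnrt
Word 2: "trabnlc" → sorted: abclnrt
Same letters? acelnrt != abclnrt
Anagram = No


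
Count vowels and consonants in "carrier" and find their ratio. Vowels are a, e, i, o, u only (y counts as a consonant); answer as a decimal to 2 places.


Word: "carrier"
Vowels (a,e,i,o,u): 3
Consonants: 4
Ratio = 3/4
= 0.75


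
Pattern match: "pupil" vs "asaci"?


Pattern of "pupil": [0, 1, 0, 2, 3]
Pattern of "asaci": [0, 1, 0, 2, 3]
Patterns match
Same pattern = Yes


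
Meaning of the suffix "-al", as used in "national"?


Suffix: -al
Example: national = nation + -al
Meaning = relating to


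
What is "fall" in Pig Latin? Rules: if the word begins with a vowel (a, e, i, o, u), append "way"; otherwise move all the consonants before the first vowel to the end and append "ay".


Word: "fall"
Starts with consonant(s) → move to end, add 'ay'
Consonant cluster: "f"
Pig Latin = "allfay"


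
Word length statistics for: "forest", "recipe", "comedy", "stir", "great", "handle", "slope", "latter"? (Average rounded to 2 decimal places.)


Lengths: "forest"=6, "recipe"=6, "comedy"=6, "stir"=4, "great"=5, "handle"=6, "slope"=5, "latter"=6
Sum = 44, Count = 8
Average = 44/8 = 5.50
= avg=5.50, min=4, max=6


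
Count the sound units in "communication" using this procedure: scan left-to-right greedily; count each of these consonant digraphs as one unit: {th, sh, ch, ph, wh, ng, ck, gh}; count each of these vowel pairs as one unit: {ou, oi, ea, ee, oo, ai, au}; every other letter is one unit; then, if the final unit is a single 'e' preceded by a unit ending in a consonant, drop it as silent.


Word: "communication" (13 letters)
Left-to-right scan:
  1. 'c' (letter)
  2. 'o' (letter)
  3. 'm' (letter)
  4. 'm' (letter)
  5. 'u' (letter)
  6. 'n' (letter)
  7. 'i' (letter)
  8. 'c' (letter)
  9. 'a' (letter)
  10. 't' (letter)
  11. 'i' (letter)
  12. 'o' (letter)
  13. 'n' (letter)
Units from scan: 13
Sound units = 13 units


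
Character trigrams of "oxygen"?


Word: "oxygen" (length 6)
Number of trigrams = 6 - 3 + 1 = 4
  Position 0: "oxy"
  Position 1: "xyg"
  Position 2: "yge"
  Position 3: "gen"
Trigrams = "oxy", "xyg", "yge", "gen"


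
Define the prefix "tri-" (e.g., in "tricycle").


Prefix: tri-
Example: tricycle (tri- + cycle)
Meaning = three


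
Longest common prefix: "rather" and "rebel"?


Word 1: "rather"
Word 2: "rebel"
Comparing from start:
  Pos 0: 'r' == 'r'
  Pos 1: 'a' != 'e' (stop)
LCP = "r" (length 1)


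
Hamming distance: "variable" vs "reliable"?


Comparing character by character (same length = 8):
  Pos 0: 'v' vs 'r' !=
  Pos 1: 'a' vs 'e' !=
  Pos 2: 'r' vs 'l' !=
  Pos 3: 'i' vs 'i' =
  Pos 4: 'a' vs 'a' =
  Pos 5: 'b' vs 'b' =
  Pos 6: 'l' vs 'l' =
  Pos 7: 'e' vs 'e' =
Hamming distance = 3


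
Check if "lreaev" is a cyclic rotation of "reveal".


Word: "reveal", Candidate: "lreaev"
Method: check if candidate is substring of word+word
"revealreveal" contains "lreaev"? No
Is rotation = No


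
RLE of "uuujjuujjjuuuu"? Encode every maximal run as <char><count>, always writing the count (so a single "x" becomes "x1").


String: "uuujjuujjjuuuu"
Scanning for consecutive runs:
  'u' x 3
  'j' x 2
  'u' x 2
  'j' x 3
  'u' x 4
RLE = "u3j2u2j3u4"


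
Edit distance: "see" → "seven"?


Word 1: "see" (length 3)
Word 2: "seven" (length 5)
One optimal edit sequence (insert/delete/substitute each cost 1):
  1. keep 's'
  2. keep 'e'
  3. insert 'v'  (+1)
  4. keep 'e'
  5. insert 'n'  (+1)
Total edit operations: 2
Edit distance = 2


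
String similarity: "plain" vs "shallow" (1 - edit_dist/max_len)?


Word 1: "plain" (length 5)
Word 2: "shallow" (length 7)
One optimal edit sequence:
  1. insert 's'  (+1)
  2. insert 'h'  (+1)
  3. substitute 'p' -> 'a'  (+1)
  4. keep 'l'
  5. substitute 'a' -> 'l'  (+1)
  6. substitute 'i' -> 'o'  (+1)
  7. substitute 'n' -> 'w'  (+1)
Edit distance = 6
Max length = max(5, 7) = 7
Similarity = 1 - 6/7
= 0.1429


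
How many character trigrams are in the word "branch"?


Word: "branch" (length 6)
Number of 3-grams = length - 3 + 1 = 6 - 3 + 1
= 4


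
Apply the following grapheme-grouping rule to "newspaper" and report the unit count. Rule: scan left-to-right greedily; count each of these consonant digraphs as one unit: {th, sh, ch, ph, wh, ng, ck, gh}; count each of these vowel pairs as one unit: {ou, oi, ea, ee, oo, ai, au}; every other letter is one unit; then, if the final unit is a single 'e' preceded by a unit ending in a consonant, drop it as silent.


Word: "newspaper" (9 letters)
Left-to-right scan:
  [1] 'n' (letter)
  [2] 'e' (letter)
  [3] 'w' (letter)
  [4] 's' (letter)
  [5] 'p' (letter)
  [6] 'a' (letter)
  [7] 'p' (letter)
  [8] 'e' (letter)
  [9] 'r' (letter)
Units from scan: 9
Sound units = 9 units
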